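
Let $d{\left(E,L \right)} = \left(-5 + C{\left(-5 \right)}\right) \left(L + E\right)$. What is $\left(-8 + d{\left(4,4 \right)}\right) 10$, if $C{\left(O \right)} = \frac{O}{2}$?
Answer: $-680$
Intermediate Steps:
$C{\left(O \right)} = \frac{O}{2}$ ($C{\left(O \right)} = O \frac{1}{2} = \frac{O}{2}$)
$d{\left(E,L \right)} = - \frac{15 E}{2} - \frac{15 L}{2}$ ($d{\left(E,L \right)} = \left(-5 + \frac{1}{2} \left(-5\right)\right) \left(L + E\right) = \left(-5 - \frac{5}{2}\right) \left(E + L\right) = - \frac{15 \left(E + L\right)}{2} = - \frac{15 E}{2} - \frac{15 L}{2}$)
$\left(-8 + d{\left(4,4 \right)}\right) 10 = \left(-8 - 60\right) 10 = \left(-68\right) 10 = -680$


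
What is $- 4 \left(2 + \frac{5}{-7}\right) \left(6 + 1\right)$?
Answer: $-36$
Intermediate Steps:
$- 4 \left(2 + \frac{5}{-7}\right) \left(6 + 1\right) = - 4 \left(2 + 5 \left(- \frac{1}{7}\right)\right) 7 = - 4 \left(2 - \frac{5}{7}\right) 7 = - 4 \cdot \frac{9}{7} \cdot 7 = \left(-4\right) 9 = -36$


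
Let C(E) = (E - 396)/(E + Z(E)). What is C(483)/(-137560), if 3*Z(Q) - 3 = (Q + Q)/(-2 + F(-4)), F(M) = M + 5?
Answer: -29/7428240 ≈ -3.9040e-6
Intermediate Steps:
F(M) = 5 + M
Z(Q) = 1 - 2*Q/3 (Z(Q) = 1 + ((Q + Q)/(-2 + (5 - 4)))/3 = 1 + ((2*Q)/(-2 + 1))/3 = 1 + ((2*Q)/(-1))/3 = 1 + ((2*Q)*(-1))/3 = 1 + (-2*Q)/3 = 1 - 2*Q/3)
C(E) = (-396 + E)/(1 + E/3) (C(E) = (E - 396)/(E + (1 - 2*E/3)) = (-396 + E)/(1 + E/3))
C(483)/(-137560) = (3*(-396 + 483)/(3 + 483))/(-137560) = (3*87/486)*(-1/137560) = (3*(1/486)*87)*(-1/137560) = (29/54)*(-1/137560) = -29/7428240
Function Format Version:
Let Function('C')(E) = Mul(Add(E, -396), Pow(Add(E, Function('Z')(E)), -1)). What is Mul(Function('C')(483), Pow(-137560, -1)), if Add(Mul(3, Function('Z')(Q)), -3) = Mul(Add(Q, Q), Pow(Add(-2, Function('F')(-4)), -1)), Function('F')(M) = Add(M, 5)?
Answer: Rational(-29, 7428240) ≈ -3.9040e-6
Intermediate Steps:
Function('F')(M) = Add(5, M)
Function('Z')(Q) = Add(1, Mul(Rational(-2, 3), Q)) (Function('Z')(Q) = Add(1, Mul(Rational(1, 3), Mul(Add(Q, Q), Pow(Add(-2, Add(5, -4)), -1)))) = Add(1, Mul(Rational(1, 3), Mul(Mul(2, Q), Pow(Add(-2, 1), -1)))) = Add(1, Mul(Rational(1, 3), Mul(Mul(2, Q), Pow(-1, -1)))) = Add(1, Mul(Rational(1, 3), Mul(Mul(2, Q), -1))) = Add(1, Mul(Rational(1, 3), Mul(-2, Q))) = Add(1, Mul(Rational(-2, 3), Q)))
Function('C')(E) = Mul(Pow(Add(1, Mul(Rational(1, 3), E)), -1), Add(-396, E)) (Function('C')(E) = Mul(Add(E, -396), Pow(Add(E, Add(1, Mul(Rational(-2, 3), E))), -1)) = Mul(Add(-396, E), Pow(Add(1, Mul(Rational(1, 3), E)), -1)) = Mul(Pow(Add(1, Mul(Rational(1, 3), E)), -1), Add(-396, E)))
Mul(Function('C')(483), Pow(-137560, -1)) = Mul(Mul(3, Pow(Add(3, 483), -1), Add(-396, 483)), Pow(-137560, -1)) = Mul(Mul(3, Pow(486, -1), 87), Rational(-1, 137560)) = Mul(Mul(3, Rational(1, 486), 87), Rational(-1, 137560)) = Mul(Rational(29, 54), Rational(-1, 137560)) = Rational(-29, 7428240)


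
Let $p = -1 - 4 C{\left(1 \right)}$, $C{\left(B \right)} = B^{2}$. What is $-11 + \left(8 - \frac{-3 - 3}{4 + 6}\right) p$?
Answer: $-54$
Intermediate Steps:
$p = -5$ ($p = -1 - 4 \cdot 1^{2} = -1 - 4 = -5$)
$-11 + \left(8 - \frac{-3 - 3}{4 + 6}\right) p = -11 + \left(8 - \frac{-3 - 3}{4 + 6}\right) \left(-5\right) = -11 + \left(8 - - \frac{6}{10}\right) \left(-5\right) = -11 + \left(8 - \left(-6\right) \frac{1}{10}\right) \left(-5\right) = -11 + \left(8 - - \frac{3}{5}\right) \left(-5\right) = -11 + \left(8 + \frac{3}{5}\right) \left(-5\right) = -11 + \frac{43}{5} \left(-5\right) = -11 - 43 = -54$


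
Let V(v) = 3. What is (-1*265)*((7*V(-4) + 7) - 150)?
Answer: 32330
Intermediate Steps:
(-1*265)*((7*V(-4) + 7) - 150) = (-1*265)*((7*3 + 7) - 150) = -265*((21 + 7) - 150) = -265*(28 - 150) = -265*(-122) = 32330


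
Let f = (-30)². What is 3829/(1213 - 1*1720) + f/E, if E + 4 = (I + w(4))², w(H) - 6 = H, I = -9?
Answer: -155929/507 ≈ -307.55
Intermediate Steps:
w(H) = 6 + H
f = 900
E = -3 (E = -4 + (-9 + (6 + 4))² = -4 + (-9 + 10)² = -4 + 1² = -4 + 1 = -3)
3829/(1213 - 1*1720) + f/E = 3829/(1213 - 1*1720) + 900/(-3) = 3829/(1213 - 1720) + 900*(-⅓) = 3829/(-507) - 300 = 3829*(-1/507) - 300 = -3829/507 - 300 = -155929/507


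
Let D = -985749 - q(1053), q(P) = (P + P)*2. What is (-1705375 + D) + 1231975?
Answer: -1463361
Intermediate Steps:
q(P) = 4*P (q(P) = (2*P)*2 = 4*P)
D = -989961 (D = -985749 - 4*1053 = -985749 - 1*4212 = -985749 - 4212 = -989961)
(-1705375 + D) + 1231975 = (-1705375 - 989961) + 1231975 = -2695336 + 1231975 = -1463361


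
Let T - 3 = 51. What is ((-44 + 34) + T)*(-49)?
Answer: -2156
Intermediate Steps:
T = 54 (T = 3 + 51 = 54)
((-44 + 34) + T)*(-49) = ((-44 + 34) + 54)*(-49) = (-10 + 54)*(-49) = 44*(-49) = -2156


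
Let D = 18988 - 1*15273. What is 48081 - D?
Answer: 44366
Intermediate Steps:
D = 3715 (D = 18988 - 15273 = 3715)
48081 - D = 48081 - 1*3715 = 48081 - 3715 = 44366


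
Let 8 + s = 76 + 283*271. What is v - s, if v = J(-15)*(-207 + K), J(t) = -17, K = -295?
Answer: -68227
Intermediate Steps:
v = 8534 (v = -17*(-207 - 295) = -17*(-502) = 8534)
s = 76761 (s = -8 + (76 + 283*271) = -8 + (76 + 76693) = -8 + 76769 = 76761)
v - s = 8534 - 1*76761 = 8534 - 76761 = -68227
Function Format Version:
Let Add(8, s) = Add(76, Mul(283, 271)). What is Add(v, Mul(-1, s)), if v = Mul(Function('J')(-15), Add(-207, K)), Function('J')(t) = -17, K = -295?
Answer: -68227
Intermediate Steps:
v = 8534 (v = Mul(-17, Add(-207, -295)) = Mul(-17, -502) = 8534)
s = 76761 (s = Add(-8, Add(76, Mul(283, 271))) = Add(-8, Add(76, 76693)) = Add(-8, 76769) = 76761)
Add(v, Mul(-1, s)) = Add(8534, Mul(-1, 76761)) = Add(8534, -76761) = -68227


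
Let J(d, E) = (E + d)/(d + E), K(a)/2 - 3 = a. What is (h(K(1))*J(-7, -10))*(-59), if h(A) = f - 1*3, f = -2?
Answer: 295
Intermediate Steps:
K(a) = 6 + 2*a
h(A) = -5 (h(A) = -2 - 1*3 = -2 - 3 = -5)
J(d, E) = 1 (J(d, E) = (E + d)/(E + d) = 1)
(h(K(1))*J(-7, -10))*(-59) = -5*1*(-59) = -5*(-59) = 295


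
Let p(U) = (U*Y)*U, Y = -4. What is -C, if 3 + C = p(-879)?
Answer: 3090567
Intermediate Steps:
p(U) = -4*U**2 (p(U) = (U*(-4))*U = (-4*U)*U = -4*U**2)
C = -3090567 (C = -3 - 4*(-879)**2 = -3 - 4*772641 = -3 - 3090564 = -3090567)
-C = -1*(-3090567) = 3090567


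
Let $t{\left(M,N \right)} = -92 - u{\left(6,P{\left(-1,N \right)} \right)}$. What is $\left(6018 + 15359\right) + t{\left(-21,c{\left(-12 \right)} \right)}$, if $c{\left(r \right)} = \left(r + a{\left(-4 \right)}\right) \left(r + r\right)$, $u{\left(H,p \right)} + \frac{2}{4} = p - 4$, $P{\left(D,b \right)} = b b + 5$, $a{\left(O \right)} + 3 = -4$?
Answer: $- \frac{373303}{2} \approx -1.8665 \cdot 10^{5}$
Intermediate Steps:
$a{\left(O \right)} = -7$ ($a{\left(O \right)} = -3 - 4 = -7$)
$P{\left(D,b \right)} = 5 + b^{2}$ ($P{\left(D,b \right)} = b^{2} + 5 = 5 + b^{2}$)
$u{\left(H,p \right)} = - \frac{9}{2} + p$ ($u{\left(H,p \right)} = - \frac{1}{2} + \left(p - 4\right) = - \frac{1}{2} + \left(-4 + p\right) = - \frac{9}{2} + p$)
$c{\left(r \right)} = 2 r \left(-7 + r\right)$ ($c{\left(r \right)} = \left(r - 7\right) \left(r + r\right) = \left(-7 + r\right) 2 r = 2 r \left(-7 + r\right)$)
$t{\left(M,N \right)} = - \frac{185}{2} - N^{2}$ ($t{\left(M,N \right)} = -92 - \left(- \frac{9}{2} + \left(5 + N^{2}\right)\right) = -92 - \left(\frac{1}{2} + N^{2}\right) = - \frac{185}{2} - N^{2}$)
$\left(6018 + 15359\right) + t{\left(-21,c{\left(-12 \right)} \right)} = \left(6018 + 15359\right) - \left(\frac{185}{2} + \left(2 \left(-12\right) \left(-7 - 12\right)\right)^{2}\right) = 21377 - \left(\frac{185}{2} + \left(2 \left(-12\right) \left(-19\right)\right)^{2}\right) = 21377 - \frac{416057}{2} = - \frac{373303}{2}$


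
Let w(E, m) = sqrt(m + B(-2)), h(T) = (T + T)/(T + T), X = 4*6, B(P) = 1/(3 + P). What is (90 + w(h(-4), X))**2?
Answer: 9025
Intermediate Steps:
X = 24
h(T) = 1 (h(T) = (2*T)/((2*T)) = (2*T)*(1/(2*T)) = 1)
w(E, m) = sqrt(1 + m) (w(E, m) = sqrt(m + 1/(3 - 2)) = sqrt(m + 1/1) = sqrt(m + 1) = sqrt(1 + m))
(90 + w(h(-4), X))**2 = (90 + sqrt(1 + 24))**2 = (90 + sqrt(25))**2 = (90 + 5)**2 = 95**2 = 9025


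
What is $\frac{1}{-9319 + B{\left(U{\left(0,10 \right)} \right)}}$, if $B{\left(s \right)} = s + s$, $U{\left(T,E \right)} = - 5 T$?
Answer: $- \frac{1}{9319} \approx -0.00010731$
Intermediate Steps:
$B{\left(s \right)} = 2 s$
$\frac{1}{-9319 + B{\left(U{\left(0,10 \right)} \right)}} = \frac{1}{-9319 + 2 \left(\left(-5\right) 0\right)} = \frac{1}{-9319 + 2 \cdot 0} = \frac{1}{-9319 + 0} = \frac{1}{-9319} = - \frac{1}{9319}$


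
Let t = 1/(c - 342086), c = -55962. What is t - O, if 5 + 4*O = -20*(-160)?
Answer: -317940841/398048 ≈ -798.75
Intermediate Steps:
t = -1/398048 (t = 1/(-55962 - 342086) = 1/(-398048) = -1/398048 ≈ -2.5123e-6)
O = 3195/4 (O = -5/4 + (-20*(-160))/4 = -5/4 + (¼)*3200 = -5/4 + 800 = 3195/4 ≈ 798.75)
t - O = -1/398048 - 1*3195/4 = -1/398048 - 3195/4 = -317940841/398048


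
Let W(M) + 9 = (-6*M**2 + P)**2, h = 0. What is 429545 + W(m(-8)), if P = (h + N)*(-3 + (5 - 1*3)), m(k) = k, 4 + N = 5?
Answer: 577761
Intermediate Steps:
N = 1 (N = -4 + 5 = 1)
P = -1 (P = (0 + 1)*(-3 + (5 - 1*3)) = 1*(-3 + (5 - 3)) = 1*(-3 + 2) = 1*(-1) = -1)
W(M) = -9 + (-1 - 6*M**2)**2 (W(M) = -9 + (-6*M**2 - 1)**2 = -9 + (-1 - 6*M**2)**2)
429545 + W(m(-8)) = 429545 + (-9 + (1 + 6*(-8)**2)**2) = 429545 + (-9 + (1 + 6*64)**2) = 429545 + (-9 + (1 + 384)**2) = 429545 + (-9 + 385**2) = 429545 + (-9 + 148225) = 429545 + 148216 = 577761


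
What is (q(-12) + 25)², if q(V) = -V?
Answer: 1369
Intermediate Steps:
(q(-12) + 25)² = (-1*(-12) + 25)² = (12 + 25)² = 37² = 1369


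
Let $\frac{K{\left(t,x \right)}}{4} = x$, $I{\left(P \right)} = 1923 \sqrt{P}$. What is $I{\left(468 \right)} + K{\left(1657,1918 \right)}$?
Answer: $7672 + 11538 \sqrt{13} \approx 49273.0$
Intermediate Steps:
$K{\left(t,x \right)} = 4 x$
$I{\left(468 \right)} + K{\left(1657,1918 \right)} = 1923 \sqrt{468} + 4 \cdot 1918 = 1923 \cdot 6 \sqrt{13} + 7672 = 11538 \sqrt{13} + 7672 = 7672 + 11538 \sqrt{13}$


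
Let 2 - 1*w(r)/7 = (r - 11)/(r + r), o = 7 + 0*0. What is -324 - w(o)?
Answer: -340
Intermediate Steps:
o = 7 (o = 7 + 0 = 7)
w(r) = 14 - 7*(-11 + r)/(2*r) (w(r) = 14 - 7*(r - 11)/(r + r) = 14 - 7*(-11 + r)/(2*r))
-324 - w(o) = -324 - 7*(11 + 3*7)/(2*7) = -324 - 7*(11 + 21)/(2*7) = -324 - 7*32/(2*7) = -324 - 1*16 = -324 - 16 = -340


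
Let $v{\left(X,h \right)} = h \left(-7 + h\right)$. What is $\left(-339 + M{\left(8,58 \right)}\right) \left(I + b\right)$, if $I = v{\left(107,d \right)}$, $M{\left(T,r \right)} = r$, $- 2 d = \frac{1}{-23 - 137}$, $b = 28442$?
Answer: $- \frac{818400855641}{102400} \approx -7.9922 \cdot 10^{6}$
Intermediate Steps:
$d = \frac{1}{320}$ ($d = - \frac{1}{2 \left(-23 - 137\right)} = - \frac{1}{2 \left(-160\right)} = \left(- \frac{1}{2}\right) \left(- \frac{1}{160}\right) = \frac{1}{320} \approx 0.003125$)
$I = - \frac{2239}{102400}$ ($I = \frac{-7 + \frac{1}{320}}{320} = \frac{1}{320} \left(- \frac{2239}{320}\right) = - \frac{2239}{102400} \approx -0.021865$)
$\left(-339 + M{\left(8,58 \right)}\right) \left(I + b\right) = \left(-339 + 58\right) \left(- \frac{2239}{102400} + 28442\right) = \left(-281\right) \frac{2912458561}{102400} = - \frac{818400855641}{102400}$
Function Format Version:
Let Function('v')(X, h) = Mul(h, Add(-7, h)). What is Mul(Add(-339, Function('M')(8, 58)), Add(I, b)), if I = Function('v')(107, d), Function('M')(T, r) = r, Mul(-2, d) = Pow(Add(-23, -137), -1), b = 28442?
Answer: Rational(-818400855641, 102400) ≈ -7.9922e+6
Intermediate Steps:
d = Rational(1, 320) (d = Mul(Rational(-1, 2), Pow(Add(-23, -137), -1)) = Mul(Rational(-1, 2), Pow(-160, -1)) = Mul(Rational(-1, 2), Rational(-1, 160)) = Rational(1, 320) ≈ 0.0031250)
I = Rational(-2239, 102400) (I = Mul(Rational(1, 320), Add(-7, Rational(1, 320))) = Mul(Rational(1, 320), Rational(-2239, 320)) = Rational(-2239, 102400) ≈ -0.021865)
Mul(Add(-339, Function('M')(8, 58)), Add(I, b)) = Mul(Add(-339, 58), Add(Rational(-2239, 102400), 28442)) = Mul(-281, Rational(2912458561, 102400)) = Rational(-818400855641, 102400)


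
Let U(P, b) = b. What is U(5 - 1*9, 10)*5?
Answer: 50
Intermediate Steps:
U(5 - 1*9, 10)*5 = 10*5 = 50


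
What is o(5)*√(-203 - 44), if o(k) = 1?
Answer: I*√247 ≈ 15.716*I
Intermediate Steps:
o(5)*√(-203 - 44) = 1*√(-203 - 44) = 1*√(-247) = 1*(I*√247) = I*√247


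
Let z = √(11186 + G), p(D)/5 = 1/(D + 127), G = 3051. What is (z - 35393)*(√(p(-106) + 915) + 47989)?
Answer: -(35393 - √14237)*(1007769 + 62*√105)/21 ≈ -1.6938e+9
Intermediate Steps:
p(D) = 5/(127 + D) (p(D) = 5/(D + 127) = 5/(127 + D))
z = √14237 (z = √(11186 + 3051) = √14237 ≈ 119.32)
(z - 35393)*(√(p(-106) + 915) + 47989) = (√14237 - 35393)*(√(5/(127 - 106) + 915) + 47989) = (-35393 + √14237)*(√(5/21 + 915) + 47989) = (-35393 + √14237)*(√(19220/21) + 47989) = (-35393 + √14237)*(62*√105/21 + 47989) = (-35393 + √14237)*(47989 + 62*√105/21)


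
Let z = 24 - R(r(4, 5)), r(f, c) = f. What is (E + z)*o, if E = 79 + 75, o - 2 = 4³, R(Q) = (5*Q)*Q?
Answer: 6468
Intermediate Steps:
R(Q) = 5*Q²
o = 66 (o = 2 + 4³ = 2 + 64 = 66)
E = 154
z = -56 (z = 24 - 5*4² = 24 - 5*16 = 24 - 1*80 = 24 - 80 = -56)
(E + z)*o = (154 - 56)*66 = 98*66 = 6468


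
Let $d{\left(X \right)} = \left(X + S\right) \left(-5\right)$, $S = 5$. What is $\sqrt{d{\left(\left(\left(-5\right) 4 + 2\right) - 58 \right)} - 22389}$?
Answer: $i \sqrt{22034} \approx 148.44 i$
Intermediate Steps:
$d{\left(X \right)} = -25 - 5 X$ ($d{\left(X \right)} = \left(X + 5\right) \left(-5\right) = \left(5 + X\right) \left(-5\right) = -25 - 5 X$)
$\sqrt{d{\left(\left(\left(-5\right) 4 + 2\right) - 58 \right)} - 22389} = \sqrt{\left(-25 - 5 \left(\left(\left(-5\right) 4 + 2\right) - 58\right)\right) - 22389} = \sqrt{\left(-25 - 5 \left(\left(-20 + 2\right) - 58\right)\right) - 22389} = \sqrt{\left(-25 - 5 \left(-18 - 58\right)\right) - 22389} = \sqrt{\left(-25 - -380\right) - 22389} = \sqrt{\left(-25 + 380\right) - 22389} = \sqrt{355 - 22389} = \sqrt{-22034} = i \sqrt{22034}$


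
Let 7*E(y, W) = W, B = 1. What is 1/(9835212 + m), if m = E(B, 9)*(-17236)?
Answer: 7/68691360 ≈ 1.0191e-7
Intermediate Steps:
E(y, W) = W/7
m = -155124/7 (m = ((1/7)*9)*(-17236) = (9/7)*(-17236) = -155124/7 ≈ -22161.)
1/(9835212 + m) = 1/(9835212 - 155124/7) = 1/(68691360/7) = 7/68691360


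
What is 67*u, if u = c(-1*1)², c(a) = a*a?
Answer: 67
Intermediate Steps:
c(a) = a²
u = 1 (u = ((-1*1)²)² = ((-1)²)² = 1² = 1)
67*u = 67*1 = 67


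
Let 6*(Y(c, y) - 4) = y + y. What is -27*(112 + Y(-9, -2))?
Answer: -3114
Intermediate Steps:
Y(c, y) = 4 + y/3 (Y(c, y) = 4 + (y + y)/6 = 4 + (2*y)/6 = 4 + y/3)
-27*(112 + Y(-9, -2)) = -27*(112 + (4 + (⅓)*(-2))) = -27*(112 + (4 - ⅔)) = -27*(112 + 10/3) = -27*346/3 = -3114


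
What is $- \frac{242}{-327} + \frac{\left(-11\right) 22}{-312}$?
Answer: $\frac{8591}{5668} \approx 1.5157$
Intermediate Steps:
$- \frac{242}{-327} + \frac{\left(-11\right) 22}{-312} = \left(-242\right) \left(- \frac{1}{327}\right) - - \frac{121}{156} = \frac{242}{327} + \frac{121}{156} = \frac{8591}{5668}$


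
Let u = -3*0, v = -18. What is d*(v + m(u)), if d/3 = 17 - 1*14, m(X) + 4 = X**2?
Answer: -198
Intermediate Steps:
u = 0
m(X) = -4 + X**2
d = 9 (d = 3*(17 - 1*14) = 3*(17 - 14) = 3*3 = 9)
d*(v + m(u)) = 9*(-18 + (-4 + 0**2)) = 9*(-18 + (-4 + 0)) = 9*(-18 - 4) = 9*(-22) = -198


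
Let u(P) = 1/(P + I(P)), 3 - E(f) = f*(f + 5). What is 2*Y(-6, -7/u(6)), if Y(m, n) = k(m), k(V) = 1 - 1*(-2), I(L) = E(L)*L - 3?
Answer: 6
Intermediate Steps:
E(f) = 3 - f*(5 + f) (E(f) = 3 - f*(f + 5) = 3 - f*(5 + f))
I(L) = -3 + L*(3 - L² - 5*L) (I(L) = (3 - L² - 5*L)*L - 3 = L*(3 - L² - 5*L) - 3 = -3 + L*(3 - L² - 5*L))
u(P) = 1/(-3 + P - P*(-3 + P² + 5*P)) (u(P) = 1/(P + (-3 - P*(-3 + P² + 5*P))) = 1/(-3 + P - P*(-3 + P² + 5*P)))
k(V) = 3 (k(V) = 1 + 2 = 3)
Y(m, n) = 3
2*Y(-6, -7/u(6)) = 2*3 = 6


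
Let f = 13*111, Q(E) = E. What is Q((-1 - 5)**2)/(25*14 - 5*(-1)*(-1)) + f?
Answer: 165957/115 ≈ 1443.1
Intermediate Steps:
f = 1443
Q((-1 - 5)**2)/(25*14 - 5*(-1)*(-1)) + f = (-1 - 5)**2/(25*14 - 5*(-1)*(-1)) + 1443 = (-6)**2/(350 + 5*(-1)) + 1443 = 36/(350 - 5) + 1443 = 36/345 + 1443 = 36*(1/345) + 1443 = 12/115 + 1443 = 165957/115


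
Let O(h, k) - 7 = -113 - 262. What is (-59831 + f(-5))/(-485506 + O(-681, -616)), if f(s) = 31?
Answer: 29900/242937 ≈ 0.12308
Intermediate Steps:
O(h, k) = -368 (O(h, k) = 7 + (-113 - 262) = 7 - 375 = -368)
(-59831 + f(-5))/(-485506 + O(-681, -616)) = (-59831 + 31)/(-485506 - 368) = -59800/(-485874) = -59800*(-1/485874) = 29900/242937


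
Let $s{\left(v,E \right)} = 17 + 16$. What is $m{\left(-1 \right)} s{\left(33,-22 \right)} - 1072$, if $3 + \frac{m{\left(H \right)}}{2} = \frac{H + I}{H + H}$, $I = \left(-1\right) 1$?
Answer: $-1204$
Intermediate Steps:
$s{\left(v,E \right)} = 33$
$I = -1$
$m{\left(H \right)} = -6 + \frac{-1 + H}{H}$ ($m{\left(H \right)} = -6 + 2 \frac{H - 1}{H + H} = -6 + 2 \frac{-1 + H}{2 H} = -6 + \frac{-1 + H}{H}$)
$m{\left(-1 \right)} s{\left(33,-22 \right)} - 1072 = \left(-5 - \frac{1}{-1}\right) 33 - 1072 = \left(-5 - -1\right) 33 - 1072 = \left(-5 + 1\right) 33 - 1072 = \left(-4\right) 33 - 1072 = -132 - 1072 = -1204$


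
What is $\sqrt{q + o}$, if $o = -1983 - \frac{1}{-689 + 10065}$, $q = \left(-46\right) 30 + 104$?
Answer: $\frac{i \sqrt{17906041610}}{2344} \approx 57.088 i$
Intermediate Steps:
$q = -1276$ ($q = -1380 + 104 = -1276$)
$o = - \frac{18592609}{9376}$ ($o = -1983 - \frac{1}{9376} = - \frac{18592609}{9376} \approx -1983.0$)
$\sqrt{q + o} = \sqrt{-1276 - \frac{18592609}{9376}} = \sqrt{- \frac{30556385}{9376}} = \frac{i \sqrt{17906041610}}{2344}$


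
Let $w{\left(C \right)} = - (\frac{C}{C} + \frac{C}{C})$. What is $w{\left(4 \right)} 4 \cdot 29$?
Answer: $-232$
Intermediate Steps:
$w{\left(C \right)} = -2$ ($w{\left(C \right)} = - (1 + 1) = \left(-1\right) 2 = -2$)
$w{\left(4 \right)} 4 \cdot 29 = - 2 \cdot 4 \cdot 29 = \left(-2\right) 116 = -232$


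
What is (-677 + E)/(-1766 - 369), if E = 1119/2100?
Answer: 473527/1494500 ≈ 0.31685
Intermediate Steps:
E = 373/700 (E = 1119*(1/2100) = 373/700 ≈ 0.53286)
(-677 + E)/(-1766 - 369) = (-677 + 373/700)/(-1766 - 369) = -473527/700/(-2135) = -473527/700*(-1/2135) = 473527/1494500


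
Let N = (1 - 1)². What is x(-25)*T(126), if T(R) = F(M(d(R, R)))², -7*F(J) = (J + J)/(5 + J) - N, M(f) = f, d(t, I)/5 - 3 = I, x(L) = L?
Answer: -16641/8281 ≈ -2.0095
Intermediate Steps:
d(t, I) = 15 + 5*I
N = 0 (N = 0² = 0)
F(J) = -2*J/(7*(5 + J)) (F(J) = -((J + J)/(5 + J) - 1*0)/7 = -((2*J)/(5 + J) + 0)/7 = -(2*J/(5 + J) + 0)/7 = -2*J/(7*(5 + J)))
T(R) = 4*(15 + 5*R)²/(140 + 35*R)² (T(R) = (-2*(15 + 5*R)/(35 + 7*(15 + 5*R)))² = (-2*(15 + 5*R)/(35 + (105 + 35*R)))² = (-2*(15 + 5*R)/(140 + 35*R))² = 4*(15 + 5*R)²/(140 + 35*R)²)
x(-25)*T(126) = -100*(3 + 126)²/(49*(4 + 126)²) = -100*129²/(49*130²) = -100*16641/(49*16900) = -25*16641/207025 = -16641/8281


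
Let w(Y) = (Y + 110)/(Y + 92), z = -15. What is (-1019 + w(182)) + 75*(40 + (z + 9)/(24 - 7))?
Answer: 4554581/2329 ≈ 1955.6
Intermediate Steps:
w(Y) = (110 + Y)/(92 + Y)
(-1019 + w(182)) + 75*(40 + (z + 9)/(24 - 7)) = (-1019 + (110 + 182)/(92 + 182)) + 75*(40 + (-15 + 9)/(24 - 7)) = (-1019 + 292/274) + 75*(40 - 6/17) = (-1019 + (1/274)*292) + 75*(40 - 6*1/17) = (-1019 + 146/137) + 75*(40 - 6/17) = -139457/137 + 75*(674/17) = -139457/137 + 50550/17 = 4554581/2329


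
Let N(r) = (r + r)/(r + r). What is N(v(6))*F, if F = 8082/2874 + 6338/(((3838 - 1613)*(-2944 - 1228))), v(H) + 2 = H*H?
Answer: 6250380499/2223206650 ≈ 2.8114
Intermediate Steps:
v(H) = -2 + H² (v(H) = -2 + H*H = -2 + H²)
N(r) = 1 (N(r) = (2*r)/((2*r)) = (2*r)*(1/(2*r)) = 1)
F = 6250380499/2223206650 (F = 8082*(1/2874) + 6338/((2225*(-4172))) = 1347/479 + 6338/(-9282700) = 1347/479 + 6338*(-1/9282700) = 1347/479 - 3169/4641350 = 6250380499/2223206650 ≈ 2.8114)
N(v(6))*F = 1*(6250380499/2223206650) = 6250380499/2223206650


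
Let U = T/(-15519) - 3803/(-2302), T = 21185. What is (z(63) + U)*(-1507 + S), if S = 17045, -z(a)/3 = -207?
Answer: 172435388134265/17862369 ≈ 9.6536e+6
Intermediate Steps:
z(a) = 621 (z(a) = -3*(-207) = 621)
U = 10250887/35724738 (U = 21185/(-15519) - 3803/(-2302) = 21185*(-1/15519) - 3803*(-1/2302) = -21185/15519 + 3803/2302 = 10250887/35724738 ≈ 0.28694)
(z(63) + U)*(-1507 + S) = (621 + 10250887/35724738)*(-1507 + 17045) = (22195313185/35724738)*15538 = 172435388134265/17862369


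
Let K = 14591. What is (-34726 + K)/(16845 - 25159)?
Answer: 20135/8314 ≈ 2.4218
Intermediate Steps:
(-34726 + K)/(16845 - 25159) = (-34726 + 14591)/(16845 - 25159) = -20135/(-8314) = -20135*(-1/8314) = 20135/8314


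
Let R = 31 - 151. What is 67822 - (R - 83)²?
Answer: 26613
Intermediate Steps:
R = -120
67822 - (R - 83)² = 67822 - (-120 - 83)² = 67822 - 1*(-203)² = 67822 - 1*41209 = 67822 - 41209 = 26613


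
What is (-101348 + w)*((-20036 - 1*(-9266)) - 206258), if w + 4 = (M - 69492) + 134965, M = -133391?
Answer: 36736329560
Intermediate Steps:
w = -67922 (w = -4 + ((-133391 - 69492) + 134965) = -4 + (-202883 + 134965) = -4 - 67918 = -67922)
(-101348 + w)*((-20036 - 1*(-9266)) - 206258) = (-101348 - 67922)*((-20036 - 1*(-9266)) - 206258) = -169270*((-20036 + 9266) - 206258) = -169270*(-10770 - 206258) = -169270*(-217028) = 36736329560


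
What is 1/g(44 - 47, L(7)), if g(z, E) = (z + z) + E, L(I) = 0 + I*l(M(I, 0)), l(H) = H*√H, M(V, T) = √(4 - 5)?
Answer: 1/(-6 + 7*I^(3/2)) ≈ -0.075831 - 0.034279*I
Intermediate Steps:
M(V, T) = I (M(V, T) = √(-1) = I)
l(H) = H^(3/2)
L(I) = I*I^(3/2) (L(I) = 0 + I*I^(3/2) = I*I^(3/2))
g(z, E) = E + 2*z (g(z, E) = 2*z + E = E + 2*z)
1/g(44 - 47, L(7)) = 1/(7*I^(3/2) + 2*(44 - 47)) = 1/(7*I^(3/2) + 2*(-3)) = 1/(7*I^(3/2) - 6) = 1/(-6 + 7*I^(3/2))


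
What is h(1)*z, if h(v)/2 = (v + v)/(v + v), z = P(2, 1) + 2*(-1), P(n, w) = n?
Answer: 0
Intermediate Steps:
z = 0 (z = 2 + 2*(-1) = 2 - 2 = 0)
h(v) = 2 (h(v) = 2*((v + v)/(v + v)) = 2*((2*v)/((2*v))) = 2*((2*v)*(1/(2*v))) = 2*1 = 2)
h(1)*z = 2*0 = 0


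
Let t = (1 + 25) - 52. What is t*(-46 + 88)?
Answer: -1092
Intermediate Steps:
t = -26 (t = 26 - 52 = -26)
t*(-46 + 88) = -26*(-46 + 88) = -26*42 = -1092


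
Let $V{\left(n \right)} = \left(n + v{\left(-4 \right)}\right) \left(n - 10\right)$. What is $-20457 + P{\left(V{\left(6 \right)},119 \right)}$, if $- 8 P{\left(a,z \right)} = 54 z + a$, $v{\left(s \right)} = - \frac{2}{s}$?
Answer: $-21257$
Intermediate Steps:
$V{\left(n \right)} = \left(\frac{1}{2} + n\right) \left(-10 + n\right)$ ($V{\left(n \right)} = \left(n - \frac{2}{-4}\right) \left(n - 10\right) = \left(n - - \frac{1}{2}\right) \left(-10 + n\right) = \left(n + \frac{1}{2}\right) \left(-10 + n\right) = \left(\frac{1}{2} + n\right) \left(-10 + n\right)$)
$P{\left(a,z \right)} = - \frac{27 z}{4} - \frac{a}{8}$ ($P{\left(a,z \right)} = - \frac{54 z + a}{8} = - \frac{a + 54 z}{8} = - \frac{27 z}{4} - \frac{a}{8}$)
$-20457 + P{\left(V{\left(6 \right)},119 \right)} = -20457 - \left(\frac{3213}{4} + \frac{-5 + 6^{2} - 57}{8}\right) = -20457 - \left(\frac{3213}{4} + \frac{-5 + 36 - 57}{8}\right) = -20457 - 800 = -21257$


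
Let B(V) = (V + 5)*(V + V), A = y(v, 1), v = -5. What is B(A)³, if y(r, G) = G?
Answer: 1728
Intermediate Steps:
A = 1
B(V) = 2*V*(5 + V) (B(V) = (5 + V)*(2*V) = 2*V*(5 + V))
B(A)³ = (2*1*(5 + 1))³ = (2*1*6)³ = 12³ = 1728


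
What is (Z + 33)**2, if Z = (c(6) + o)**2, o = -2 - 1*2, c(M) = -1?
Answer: 3364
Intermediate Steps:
o = -4 (o = -2 - 2 = -4)
Z = 25 (Z = (-1 - 4)**2 = (-5)**2 = 25)
(Z + 33)**2 = (25 + 33)**2 = 58**2 = 3364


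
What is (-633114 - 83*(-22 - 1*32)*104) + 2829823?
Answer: 2662837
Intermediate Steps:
(-633114 - 83*(-22 - 1*32)*104) + 2829823 = (-633114 - 83*(-22 - 32)*104) + 2829823 = (-633114 - 83*(-54)*104) + 2829823 = (-633114 + 4482*104) + 2829823 = (-633114 + 466128) + 2829823 = -166986 + 2829823 = 2662837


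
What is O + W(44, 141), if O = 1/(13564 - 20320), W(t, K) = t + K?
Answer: 1249859/6756 ≈ 185.00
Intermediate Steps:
W(t, K) = K + t
O = -1/6756 (O = 1/(-6756) = -1/6756 ≈ -0.00014802)
O + W(44, 141) = -1/6756 + (141 + 44) = -1/6756 + 185 = 1249859/6756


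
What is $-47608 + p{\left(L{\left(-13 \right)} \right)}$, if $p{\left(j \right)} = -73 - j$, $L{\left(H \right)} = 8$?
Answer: $-47689$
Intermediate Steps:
$-47608 + p{\left(L{\left(-13 \right)} \right)} = -47608 - 81 = -47689$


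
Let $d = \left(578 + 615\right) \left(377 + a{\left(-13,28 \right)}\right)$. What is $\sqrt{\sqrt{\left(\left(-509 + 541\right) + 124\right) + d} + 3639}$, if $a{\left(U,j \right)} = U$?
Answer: $\sqrt{3639 + 2 \sqrt{108602}} \approx 65.56$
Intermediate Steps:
$d = 434252$ ($d = \left(578 + 615\right) \left(377 - 13\right) = 1193 \cdot 364 = 434252$)
$\sqrt{\sqrt{\left(\left(-509 + 541\right) + 124\right) + d} + 3639} = \sqrt{\sqrt{\left(\left(-509 + 541\right) + 124\right) + 434252} + 3639} = \sqrt{\sqrt{\left(32 + 124\right) + 434252} + 3639} = \sqrt{\sqrt{156 + 434252} + 3639} = \sqrt{\sqrt{434408} + 3639} = \sqrt{2 \sqrt{108602} + 3639} = \sqrt{3639 + 2 \sqrt{108602}}$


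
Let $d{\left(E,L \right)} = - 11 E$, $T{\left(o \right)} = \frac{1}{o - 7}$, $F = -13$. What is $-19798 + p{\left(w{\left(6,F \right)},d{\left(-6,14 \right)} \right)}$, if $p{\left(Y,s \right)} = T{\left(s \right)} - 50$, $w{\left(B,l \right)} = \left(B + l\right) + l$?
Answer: $- \frac{1171031}{59} \approx -19848.0$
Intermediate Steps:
$w{\left(B,l \right)} = B + 2 l$
$T{\left(o \right)} = \frac{1}{-7 + o}$
$p{\left(Y,s \right)} = -50 + \frac{1}{-7 + s}$ ($p{\left(Y,s \right)} = \frac{1}{-7 + s} - 50 = -50 + \frac{1}{-7 + s}$)
$-19798 + p{\left(w{\left(6,F \right)},d{\left(-6,14 \right)} \right)} = -19798 + \frac{351 - 50 \left(\left(-11\right) \left(-6\right)\right)}{-7 - -66} = -19798 + \frac{351 - 3300}{-7 + 66} = -19798 + \frac{351 - 3300}{59} = -19798 + \frac{1}{59} \left(-2949\right) = -19798 - \frac{2949}{59} = - \frac{1171031}{59}$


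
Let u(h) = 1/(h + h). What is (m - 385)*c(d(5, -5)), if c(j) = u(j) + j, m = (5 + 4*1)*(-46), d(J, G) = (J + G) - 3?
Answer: 15181/6 ≈ 2530.2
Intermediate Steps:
u(h) = 1/(2*h)
d(J, G) = -3 + G + J (d(J, G) = (G + J) - 3 = -3 + G + J)
m = -414 (m = (5 + 4)*(-46) = 9*(-46) = -414)
c(j) = j + 1/(2*j) (c(j) = 1/(2*j) + j = j + 1/(2*j))
(m - 385)*c(d(5, -5)) = (-414 - 385)*((-3 - 5 + 5) + 1/(2*(-3 - 5 + 5))) = -799*(-3 + (½)/(-3)) = -799*(-3 + (½)*(-⅓)) = -799*(-3 - ⅙) = -799*(-19/6) = 15181/6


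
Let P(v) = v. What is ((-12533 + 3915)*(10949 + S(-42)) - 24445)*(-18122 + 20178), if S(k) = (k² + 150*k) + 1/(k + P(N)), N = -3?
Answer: -5115568422472/45 ≈ -1.1368e+11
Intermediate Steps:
S(k) = k² + 1/(-3 + k) + 150*k (S(k) = (k² + 150*k) + 1/(k - 3) = (k² + 150*k) + 1/(-3 + k) = k² + 1/(-3 + k) + 150*k)
((-12533 + 3915)*(10949 + S(-42)) - 24445)*(-18122 + 20178) = ((-12533 + 3915)*(10949 + (1 + (-42)³ - 450*(-42) + 147*(-42)²)/(-3 - 42)) - 24445)*(-18122 + 20178) = (-8618*(10949 + (1 - 74088 + 18900 + 147*1764)/(-45)) - 24445)*2056 = (-8618*(10949 - (1 - 74088 + 18900 + 259308)/45) - 24445)*2056 = (-8618*(10949 - 1/45*204121) - 24445)*2056 = (-8618*(10949 - 204121/45) - 24445)*2056 = (-8618*288584/45 - 24445)*2056 = (-2487016912/45 - 24445)*2056 = -2488116937/45*2056 = -5115568422472/45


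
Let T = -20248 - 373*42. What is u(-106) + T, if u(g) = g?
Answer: -36020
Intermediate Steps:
T = -35914 (T = -20248 - 1*15666 = -20248 - 15666 = -35914)
u(-106) + T = -106 - 35914 = -36020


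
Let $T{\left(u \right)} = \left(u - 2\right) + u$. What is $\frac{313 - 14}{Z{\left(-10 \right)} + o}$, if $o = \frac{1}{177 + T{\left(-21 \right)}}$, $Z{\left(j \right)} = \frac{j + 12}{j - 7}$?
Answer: $- \frac{676039}{249} \approx -2715.0$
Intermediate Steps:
$T{\left(u \right)} = -2 + 2 u$ ($T{\left(u \right)} = \left(-2 + u\right) + u = -2 + 2 u$)
$Z{\left(j \right)} = \frac{12 + j}{-7 + j}$
$o = \frac{1}{133}$ ($o = \frac{1}{177 + \left(-2 + 2 \left(-21\right)\right)} = \frac{1}{177 - 44} = \frac{1}{133} \approx 0.0075188$)
$\frac{313 - 14}{Z{\left(-10 \right)} + o} = \frac{313 - 14}{\frac{12 - 10}{-7 - 10} + \frac{1}{133}} = \frac{299}{\frac{1}{-17} \cdot 2 + \frac{1}{133}} = \frac{299}{\left(- \frac{1}{17}\right) 2 + \frac{1}{133}} = \frac{299}{- \frac{2}{17} + \frac{1}{133}} = \frac{299}{- \frac{249}{2261}} = 299 \left(- \frac{2261}{249}\right) = - \frac{676039}{249}$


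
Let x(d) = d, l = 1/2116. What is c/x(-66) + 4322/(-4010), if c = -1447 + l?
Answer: 1945738213/93336760 ≈ 20.846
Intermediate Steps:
l = 1/2116 ≈ 0.00047259
c = -3061851/2116 (c = -1447 + 1/2116 = -3061851/2116 ≈ -1447.0)
c/x(-66) + 4322/(-4010) = -3061851/2116/(-66) + 4322/(-4010) = -3061851/2116*(-1/66) + 4322*(-1/4010) = 1020617/46552 - 2161/2005 = 1945738213/93336760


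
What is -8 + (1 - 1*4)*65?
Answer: -203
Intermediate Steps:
-8 + (1 - 1*4)*65 = -8 + (1 - 4)*65 = -8 - 3*65 = -8 - 195 = -203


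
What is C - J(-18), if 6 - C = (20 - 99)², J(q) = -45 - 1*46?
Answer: -6144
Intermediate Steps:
J(q) = -91 (J(q) = -45 - 46 = -91)
C = -6235 (C = 6 - (20 - 99)² = 6 - 1*(-79)² = 6 - 1*6241 = 6 - 6241 = -6235)
C - J(-18) = -6235 - 1*(-91) = -6235 + 91 = -6144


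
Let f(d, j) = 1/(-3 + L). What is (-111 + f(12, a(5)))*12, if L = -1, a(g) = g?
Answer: -1335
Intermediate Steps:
f(d, j) = -¼ (f(d, j) = 1/(-3 - 1) = 1/(-4) = -¼)
(-111 + f(12, a(5)))*12 = (-111 - ¼)*12 = -445/4*12 = -1335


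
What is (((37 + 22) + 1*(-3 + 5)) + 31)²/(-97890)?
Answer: -4232/48945 ≈ -0.086464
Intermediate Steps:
(((37 + 22) + 1*(-3 + 5)) + 31)²/(-97890) = ((59 + 1*2) + 31)²*(-1/97890) = ((59 + 2) + 31)²*(-1/97890) = (61 + 31)²*(-1/97890) = 92²*(-1/97890) = 8464*(-1/97890) = -4232/48945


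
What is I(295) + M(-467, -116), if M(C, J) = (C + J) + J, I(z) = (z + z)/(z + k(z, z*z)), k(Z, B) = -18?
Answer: -193033/277 ≈ -696.87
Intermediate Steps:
I(z) = 2*z/(-18 + z) (I(z) = (z + z)/(z - 18) = (2*z)/(-18 + z) = 2*z/(-18 + z))
M(C, J) = C + 2*J
I(295) + M(-467, -116) = 2*295/(-18 + 295) + (-467 + 2*(-116)) = 2*295/277 + (-467 - 232) = 2*295*(1/277) - 699 = 590/277 - 699 = -193033/277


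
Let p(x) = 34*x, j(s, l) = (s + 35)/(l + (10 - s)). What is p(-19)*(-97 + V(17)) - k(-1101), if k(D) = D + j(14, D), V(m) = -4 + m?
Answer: 61178374/1105 ≈ 55365.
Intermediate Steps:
j(s, l) = (35 + s)/(10 + l - s)
k(D) = D + 49/(-4 + D) (k(D) = D + (35 + 14)/(10 + D - 1*14) = D + 49/(10 + D - 14) = D + 49/(-4 + D))
p(-19)*(-97 + V(17)) - k(-1101) = (34*(-19))*(-97 + (-4 + 17)) - (49 - 1101*(-4 - 1101))/(-4 - 1101) = -646*(-97 + 13) - (49 - 1101*(-1105))/(-1105) = -646*(-84) - (-1)*(49 + 1216605)/1105 = 54264 - (-1)*1216654/1105 = 54264 - 1*(-1216654/1105) = 54264 + 1216654/1105 = 61178374/1105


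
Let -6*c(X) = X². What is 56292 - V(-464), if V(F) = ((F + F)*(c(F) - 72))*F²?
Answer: -21550654057556/3 ≈ -7.1836e+12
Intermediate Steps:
c(X) = -X²/6
V(F) = 2*F³*(-72 - F²/6) (V(F) = ((F + F)*(-F²/6 - 72))*F² = ((2*F)*(-72 - F²/6))*F² = (2*F*(-72 - F²/6))*F² = 2*F³*(-72 - F²/6))
56292 - V(-464) = 56292 - (-464)³*(-432 - 1*(-464)²)/3 = 56292 - (-99897344)*(-432 - 1*215296)/3 = 56292 - (-99897344)*(-432 - 215296)/3 = 56292 - (-99897344)*(-215728)/3 = 56292 - 1*21550654226432/3 = 56292 - 21550654226432/3 = -21550654057556/3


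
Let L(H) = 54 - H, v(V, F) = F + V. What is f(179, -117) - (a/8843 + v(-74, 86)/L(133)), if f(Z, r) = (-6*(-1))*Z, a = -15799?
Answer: 20314795/18881 ≈ 1075.9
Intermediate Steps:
f(Z, r) = 6*Z
f(179, -117) - (a/8843 + v(-74, 86)/L(133)) = 6*179 - (-15799/8843 + (86 - 74)/(54 - 1*133)) = 1074 - (-15799*1/8843 + 12/(54 - 133)) = 1074 - (-427/239 + 12/(-79)) = 1074 - (-427/239 + 12*(-1/79)) = 1074 - (-427/239 - 12/79) = 1074 - 1*(-36601/18881) = 1074 + 36601/18881 = 20314795/18881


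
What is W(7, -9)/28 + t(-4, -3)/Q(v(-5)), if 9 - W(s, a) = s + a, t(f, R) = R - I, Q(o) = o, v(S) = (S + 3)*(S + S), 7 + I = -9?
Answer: 73/70 ≈ 1.0429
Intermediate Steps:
I = -16 (I = -7 - 9 = -16)
v(S) = 2*S*(3 + S) (v(S) = (3 + S)*(2*S) = 2*S*(3 + S))
t(f, R) = 16 + R (t(f, R) = R - 1*(-16) = R + 16 = 16 + R)
W(s, a) = 9 - a - s (W(s, a) = 9 - (s + a) = 9 - (a + s) = 9 + (-a - s) = 9 - a - s)
W(7, -9)/28 + t(-4, -3)/Q(v(-5)) = (9 - 1*(-9) - 1*7)/28 + (16 - 3)/((2*(-5)*(3 - 5))) = (9 + 9 - 7)*(1/28) + 13/((2*(-5)*(-2))) = 11*(1/28) + 13/20 = 11/28 + 13*(1/20) = 11/28 + 13/20 = 73/70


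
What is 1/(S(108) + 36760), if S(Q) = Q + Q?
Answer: 1/36976 ≈ 2.7045e-5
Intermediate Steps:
S(Q) = 2*Q
1/(S(108) + 36760) = 1/(2*108 + 36760) = 1/(216 + 36760) = 1/36976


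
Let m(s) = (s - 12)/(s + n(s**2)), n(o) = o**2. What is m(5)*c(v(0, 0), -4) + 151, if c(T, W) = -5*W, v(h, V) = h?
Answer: 1357/9 ≈ 150.78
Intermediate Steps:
m(s) = (-12 + s)/(s + s**4) (m(s) = (s - 12)/(s + (s**2)**2) = (-12 + s)/(s + s**4))
m(5)*c(v(0, 0), -4) + 151 = ((-12 + 5)/(5 + 5**4))*(-5*(-4)) + 151 = (-7/(5 + 625))*20 + 151 = (-7/630)*20 + 151 = ((1/630)*(-7))*20 + 151 = -1/90*20 + 151 = -2/9 + 151 = 1357/9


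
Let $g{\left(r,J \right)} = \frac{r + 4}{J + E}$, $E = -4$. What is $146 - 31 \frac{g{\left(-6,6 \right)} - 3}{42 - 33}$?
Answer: $\frac{1438}{9} \approx 159.78$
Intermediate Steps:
$g{\left(r,J \right)} = \frac{4 + r}{-4 + J}$ ($g{\left(r,J \right)} = \frac{r + 4}{J - 4} = \frac{4 + r}{-4 + J}$)
$146 - 31 \frac{g{\left(-6,6 \right)} - 3}{42 - 33} = 146 - 31 \frac{\frac{4 - 6}{-4 + 6} - 3}{42 - 33} = 146 - 31 \frac{\frac{1}{2} \left(-2\right) - 3}{9} = 146 - 31 \left(\frac{1}{2} \left(-2\right) - 3\right) \frac{1}{9} = 146 - 31 \left(-1 - 3\right) \frac{1}{9} = 146 - 31 \left(\left(-4\right) \frac{1}{9}\right) = 146 - - \frac{124}{9} = 146 + \frac{124}{9} = \frac{1438}{9}$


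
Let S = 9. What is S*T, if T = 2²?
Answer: 36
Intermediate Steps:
T = 4
S*T = 9*4 = 36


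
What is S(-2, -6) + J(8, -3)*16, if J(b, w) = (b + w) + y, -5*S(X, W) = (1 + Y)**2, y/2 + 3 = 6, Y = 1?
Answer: 876/5 ≈ 175.20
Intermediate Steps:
y = 6 (y = -6 + 2*6 = -6 + 12 = 6)
S(X, W) = -4/5 (S(X, W) = -(1 + 1)**2/5 = -1/5*2**2 = -1/5*4 = -4/5)
J(b, w) = 6 + b + w (J(b, w) = (b + w) + 6 = 6 + b + w)
S(-2, -6) + J(8, -3)*16 = -4/5 + (6 + 8 - 3)*16 = -4/5 + 11*16 = -4/5 + 176 = 876/5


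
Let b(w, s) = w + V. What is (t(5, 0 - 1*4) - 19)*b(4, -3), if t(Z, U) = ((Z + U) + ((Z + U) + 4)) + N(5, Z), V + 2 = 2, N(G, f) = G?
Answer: -32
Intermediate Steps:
V = 0 (V = -2 + 2 = 0)
b(w, s) = w (b(w, s) = w + 0 = w)
t(Z, U) = 9 + 2*U + 2*Z (t(Z, U) = ((Z + U) + ((Z + U) + 4)) + 5 = ((U + Z) + ((U + Z) + 4)) + 5 = ((U + Z) + (4 + U + Z)) + 5 = (4 + 2*U + 2*Z) + 5 = 9 + 2*U + 2*Z)
(t(5, 0 - 1*4) - 19)*b(4, -3) = ((9 + 2*(0 - 1*4) + 2*5) - 19)*4 = ((9 + 2*(0 - 4) + 10) - 19)*4 = ((9 + 2*(-4) + 10) - 19)*4 = ((9 - 8 + 10) - 19)*4 = (11 - 19)*4 = -8*4 = -32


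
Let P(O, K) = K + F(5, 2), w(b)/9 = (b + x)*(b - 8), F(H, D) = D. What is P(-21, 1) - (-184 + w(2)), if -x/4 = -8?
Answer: 2023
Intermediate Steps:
x = 32 (x = -4*(-8) = 32)
w(b) = 9*(-8 + b)*(32 + b) (w(b) = 9*((b + 32)*(b - 8)) = 9*((32 + b)*(-8 + b)) = 9*((-8 + b)*(32 + b)) = 9*(-8 + b)*(32 + b))
P(O, K) = 2 + K (P(O, K) = K + 2 = 2 + K)
P(-21, 1) - (-184 + w(2)) = (2 + 1) - (-184 + (-2304 + 9*2**2 + 216*2)) = 3 - (-184 + (-2304 + 9*4 + 432)) = 3 - (-184 + (-2304 + 36 + 432)) = 3 - (-184 - 1836) = 3 - 1*(-2020) = 3 + 2020 = 2023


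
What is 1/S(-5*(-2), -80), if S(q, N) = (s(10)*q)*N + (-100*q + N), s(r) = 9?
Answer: -1/8280 ≈ -0.00012077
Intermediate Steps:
S(q, N) = N - 100*q + 9*N*q (S(q, N) = (9*q)*N + (-100*q + N) = 9*N*q + (N - 100*q) = N - 100*q + 9*N*q)
1/S(-5*(-2), -80) = 1/(-80 - (-500)*(-2) + 9*(-80)*(-5*(-2))) = 1/(-80 - 100*10 + 9*(-80)*10) = 1/(-80 - 1000 - 7200) = 1/(-8280) = -1/8280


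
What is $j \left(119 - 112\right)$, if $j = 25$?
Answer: $175$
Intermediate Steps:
$j \left(119 - 112\right) = 25 \left(119 - 112\right) = 25 \cdot 7 = 175$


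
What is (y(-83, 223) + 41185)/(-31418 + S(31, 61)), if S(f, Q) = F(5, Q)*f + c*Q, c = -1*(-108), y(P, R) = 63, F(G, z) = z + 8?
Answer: -41248/22691 ≈ -1.8178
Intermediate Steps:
F(G, z) = 8 + z
c = 108
S(f, Q) = 108*Q + f*(8 + Q) (S(f, Q) = (8 + Q)*f + 108*Q = f*(8 + Q) + 108*Q = 108*Q + f*(8 + Q))
(y(-83, 223) + 41185)/(-31418 + S(31, 61)) = (63 + 41185)/(-31418 + (108*61 + 31*(8 + 61))) = 41248/(-31418 + (6588 + 31*69)) = 41248/(-31418 + (6588 + 2139)) = 41248/(-31418 + 8727) = 41248/(-22691) = 41248*(-1/22691) = -41248/22691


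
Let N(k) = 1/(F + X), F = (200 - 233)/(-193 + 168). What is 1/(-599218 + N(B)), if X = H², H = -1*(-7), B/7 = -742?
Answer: -1258/753816219 ≈ -1.6688e-6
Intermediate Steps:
B = -5194 (B = 7*(-742) = -5194)
F = 33/25 (F = -33/(-25) = -33*(-1/25) = 33/25 ≈ 1.3200)
H = 7
X = 49 (X = 7² = 49)
N(k) = 25/1258 (N(k) = 1/(33/25 + 49) = 1/(1258/25) = 25/1258)
1/(-599218 + N(B)) = 1/(-599218 + 25/1258) = 1/(-753816219/1258) = -1258/753816219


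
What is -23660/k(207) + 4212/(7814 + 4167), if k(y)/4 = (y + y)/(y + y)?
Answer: -70863403/11981 ≈ -5914.6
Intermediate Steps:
k(y) = 4 (k(y) = 4*((y + y)/(y + y)) = 4*((2*y)/((2*y))) = 4*((2*y)*(1/(2*y))) = 4*1 = 4)
-23660/k(207) + 4212/(7814 + 4167) = -23660/4 + 4212/(7814 + 4167) = -23660*¼ + 4212/11981 = -5915 + 4212*(1/11981) = -5915 + 4212/11981 = -70863403/11981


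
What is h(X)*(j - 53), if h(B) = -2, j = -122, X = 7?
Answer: 350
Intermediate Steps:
h(X)*(j - 53) = -2*(-122 - 53) = -2*(-175) = 350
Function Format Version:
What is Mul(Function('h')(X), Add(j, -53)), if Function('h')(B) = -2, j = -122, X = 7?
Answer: 350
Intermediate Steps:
Mul(Function('h')(X), Add(j, -53)) = Mul(-2, Add(-122, -53)) = Mul(-2, -175) = 350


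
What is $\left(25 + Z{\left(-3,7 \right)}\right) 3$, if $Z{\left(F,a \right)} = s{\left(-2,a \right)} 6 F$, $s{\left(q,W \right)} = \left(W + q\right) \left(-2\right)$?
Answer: $615$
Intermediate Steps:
$s{\left(q,W \right)} = - 2 W - 2 q$
$Z{\left(F,a \right)} = F \left(24 - 12 a\right)$ ($Z{\left(F,a \right)} = \left(- 2 a - -4\right) 6 F = \left(- 2 a + 4\right) 6 F = \left(4 - 2 a\right) 6 F = \left(24 - 12 a\right) F = F \left(24 - 12 a\right)$)
$\left(25 + Z{\left(-3,7 \right)}\right) 3 = \left(25 + 12 \left(-3\right) \left(2 - 7\right)\right) 3 = \left(25 + 12 \left(-3\right) \left(-5\right)\right) 3 = \left(25 + 180\right) 3 = 205 \cdot 3 = 615$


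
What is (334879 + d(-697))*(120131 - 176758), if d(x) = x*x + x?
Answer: -46433630357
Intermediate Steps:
d(x) = x + x² (d(x) = x² + x = x + x²)
(334879 + d(-697))*(120131 - 176758) = (334879 - 697*(1 - 697))*(120131 - 176758) = (334879 - 697*(-696))*(-56627) = (334879 + 485112)*(-56627) = 819991*(-56627) = -46433630357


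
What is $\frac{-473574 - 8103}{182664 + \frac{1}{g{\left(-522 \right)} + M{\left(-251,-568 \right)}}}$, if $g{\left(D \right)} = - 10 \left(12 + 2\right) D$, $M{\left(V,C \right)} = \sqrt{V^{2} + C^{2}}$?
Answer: $- \frac{469866617537391189360}{178185206751163064641} - \frac{12041925 \sqrt{617}}{178185206751163064641} \approx -2.637$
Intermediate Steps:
$M{\left(V,C \right)} = \sqrt{C^{2} + V^{2}}$
$g{\left(D \right)} = - 140 D$ ($g{\left(D \right)} = \left(-10\right) 14 D = - 140 D$)
$\frac{-473574 - 8103}{182664 + \frac{1}{g{\left(-522 \right)} + M{\left(-251,-568 \right)}}} = \frac{-473574 - 8103}{182664 + \frac{1}{\left(-140\right) \left(-522\right) + \sqrt{\left(-568\right)^{2} + \left(-251\right)^{2}}}} = - \frac{481677}{182664 + \frac{1}{73080 + \sqrt{322624 + 63001}}} = - \frac{481677}{182664 + \frac{1}{73080 + \sqrt{385625}}} = - \frac{481677}{182664 + \frac{1}{73080 + 25 \sqrt{617}}}$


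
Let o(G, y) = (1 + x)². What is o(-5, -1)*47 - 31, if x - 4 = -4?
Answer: 16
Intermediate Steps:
x = 0 (x = 4 - 4 = 0)
o(G, y) = 1 (o(G, y) = (1 + 0)² = 1² = 1)
o(-5, -1)*47 - 31 = 1*47 - 31 = 47 - 31 = 16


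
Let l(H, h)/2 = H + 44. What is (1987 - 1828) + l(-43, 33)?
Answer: 161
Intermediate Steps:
l(H, h) = 88 + 2*H (l(H, h) = 2*(H + 44) = 2*(44 + H) = 88 + 2*H)
(1987 - 1828) + l(-43, 33) = (1987 - 1828) + (88 + 2*(-43)) = 159 + (88 - 86) = 159 + 2 = 161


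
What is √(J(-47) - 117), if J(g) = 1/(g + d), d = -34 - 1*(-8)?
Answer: I*√623566/73 ≈ 10.817*I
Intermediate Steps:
d = -26 (d = -34 + 8 = -26)
J(g) = 1/(-26 + g) (J(g) = 1/(g - 26) = 1/(-26 + g))
√(J(-47) - 117) = √(1/(-26 - 47) - 117) = √(1/(-73) - 117) = √(-1/73 - 117) = √(-8542/73) = I*√623566/73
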